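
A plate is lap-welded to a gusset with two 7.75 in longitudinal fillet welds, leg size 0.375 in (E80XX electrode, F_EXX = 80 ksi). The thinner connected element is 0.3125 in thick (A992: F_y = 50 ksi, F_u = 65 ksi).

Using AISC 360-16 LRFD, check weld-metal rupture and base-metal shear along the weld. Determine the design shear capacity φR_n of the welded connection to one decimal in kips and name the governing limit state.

141.7 kips (base-metal shear governs)

Weld metal: throat = 0.707×0.375 = 0.26513 in, L = 2×7.75 = 15.5 in. φR_n = 0.75 × 0.6 × 80 × 0.26513 × 15.5 = 147.9 kips.
Base metal shear (0.3125 in plate): yield φR_n = 1.0×0.6×50×0.3125×15.5 = 145.3 kips; rupture φR_n = 0.75×0.6×65×0.3125×15.5 = 141.7 kips; take 141.7 kips (rupture).
Governing: min(147.9, 141.7) = 141.7 kips → base-metal shear.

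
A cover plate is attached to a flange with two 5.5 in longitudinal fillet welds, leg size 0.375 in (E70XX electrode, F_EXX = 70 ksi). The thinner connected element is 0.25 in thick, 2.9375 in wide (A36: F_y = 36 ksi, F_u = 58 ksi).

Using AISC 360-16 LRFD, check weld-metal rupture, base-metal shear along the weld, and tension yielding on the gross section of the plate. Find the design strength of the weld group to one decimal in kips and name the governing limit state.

23.8 kips (gross-section yield governs)

Weld metal: throat = 0.707×0.375 = 0.26513 in, L = 2×5.5 = 11 in. φR_n = 0.75 × 0.6 × 70 × 0.26513 × 11 = 91.9 kips.
Base metal shear (0.25 in plate): yield φR_n = 1.0×0.6×36×0.25×11 = 59.4 kips; rupture φR_n = 0.75×0.6×58×0.25×11 = 71.8 kips; take 59.4 kips (yield).
Tension yield (gross): A_g = 2.9375×0.25 = 0.73438 in². φR_n = 0.90 × 36 × 0.73438 = 23.8 kips.
Governing: min(91.9, 59.4, 23.8) = 23.8 kips → gross-section yield.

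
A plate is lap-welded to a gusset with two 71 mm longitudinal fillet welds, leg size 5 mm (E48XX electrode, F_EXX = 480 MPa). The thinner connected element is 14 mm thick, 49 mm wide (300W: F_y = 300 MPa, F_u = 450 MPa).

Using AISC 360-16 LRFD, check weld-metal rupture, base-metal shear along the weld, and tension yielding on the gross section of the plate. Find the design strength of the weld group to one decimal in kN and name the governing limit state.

108.4 kN (weld metal governs)

Weld metal: throat = 0.707×5 = 3.535 mm, L = 2×71 = 142 mm. φR_n = 0.75 × 0.6 × 480 × 3.535 × 142 = 108.4 kN.
Base metal shear (14 mm plate): yield φR_n = 1.0×0.6×300×14×142 = 357.8 kN; rupture φR_n = 0.75×0.6×450×14×142 = 402.6 kN; take 357.8 kN (yield).
Tension yield (gross): A_g = 49×14 = 686 mm². φR_n = 0.90 × 300 × 686 = 185.2 kN.
Governing: min(108.4, 357.8, 185.2) = 108.4 kN → weld metal.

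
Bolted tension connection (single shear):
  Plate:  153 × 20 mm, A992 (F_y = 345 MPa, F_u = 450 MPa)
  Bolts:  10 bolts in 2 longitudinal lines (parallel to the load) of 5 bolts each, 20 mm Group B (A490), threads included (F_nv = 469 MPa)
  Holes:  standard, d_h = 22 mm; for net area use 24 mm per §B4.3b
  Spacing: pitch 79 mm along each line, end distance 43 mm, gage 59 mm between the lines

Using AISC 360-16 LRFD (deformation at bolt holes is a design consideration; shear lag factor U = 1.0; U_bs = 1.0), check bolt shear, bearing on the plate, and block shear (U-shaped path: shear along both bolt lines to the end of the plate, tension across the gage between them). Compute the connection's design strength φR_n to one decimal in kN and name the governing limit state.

Bolt shear: A_b = π(20)²/4 = 314.16 mm². φR_n = 0.75 × 469 × 314.16 × 10 × 1 = 1105.1 kN.
Bearing (20 mm plate, F_u = 450 MPa): end bolts L_c = 43 − 22/2 = 32, R_n = min(1.2×32×20×450, 2.4×20×20×450) = 345.6 kN/bolt; interior L_c = 79 − 22 = 57, R_n = 432 kN/bolt. φR_n = 0.75 × (2×345.6 + 8×432) = 3110.4 kN.
Block shear: shear path 2×[43+4×79] = 2×359 mm, A_gv = 14360, A_nv = 2×(359 − 4.5×24)×20 = 10040 mm²; tension across gage: (59 − 1×24)×20 = 700 mm². R_n = min(0.6×450×10040, 0.6×345×14360) + 1.0×450×700 = min(2710.8, 2972.5) + 315 = 3025.8 kN. φR_n = 0.75 × 3025.8 = 2269.4 kN.
Governing: min(1105.1, 3110.4, 2269.4) = 1105.1 kN → bolt shear.

1105.1 kN (bolt shear governs)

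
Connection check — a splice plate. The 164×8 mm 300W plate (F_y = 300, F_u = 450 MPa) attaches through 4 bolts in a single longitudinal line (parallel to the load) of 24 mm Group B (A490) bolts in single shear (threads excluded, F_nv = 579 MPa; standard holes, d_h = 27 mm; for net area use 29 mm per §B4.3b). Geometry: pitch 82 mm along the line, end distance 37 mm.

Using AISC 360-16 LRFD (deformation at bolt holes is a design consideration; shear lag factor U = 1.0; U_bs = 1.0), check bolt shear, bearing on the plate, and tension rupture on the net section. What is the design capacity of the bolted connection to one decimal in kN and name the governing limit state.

Bolt shear: A_b = π(24)²/4 = 452.39 mm². φR_n = 0.75 × 579 × 452.39 × 4 × 1 = 785.8 kN.
Bearing (8 mm plate, F_u = 450 MPa): end bolts L_c = 37 − 27/2 = 23.5, R_n = min(1.2×23.5×8×450, 2.4×24×8×450) = 101.52 kN/bolt; interior L_c = 82 − 27 = 55, R_n = 207.36 kN/bolt. φR_n = 0.75 × (1×101.52 + 3×207.36) = 542.7 kN.
Tension rupture (net): A_n = (164 − 1×29)×8 = 1080 mm² (U = 1.0, A_e = A_n). φR_n = 0.75 × 450 × 1080 = 364.5 kN.
Governing: min(785.8, 542.7, 364.5) = 364.5 kN → net-section rupture.

364.5 kN (net-section rupture governs)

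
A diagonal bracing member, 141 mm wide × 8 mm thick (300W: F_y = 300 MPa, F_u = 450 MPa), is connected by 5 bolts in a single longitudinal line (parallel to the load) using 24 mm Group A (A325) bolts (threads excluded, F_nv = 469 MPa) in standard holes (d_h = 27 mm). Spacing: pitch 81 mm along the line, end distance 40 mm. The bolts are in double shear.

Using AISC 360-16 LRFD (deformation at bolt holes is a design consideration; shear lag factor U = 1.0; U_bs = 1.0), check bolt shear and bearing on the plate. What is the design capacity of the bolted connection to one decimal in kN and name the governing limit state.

Bolt shear: A_b = π(24)²/4 = 452.39 mm². φR_n = 0.75 × 469 × 452.39 × 5 × 2 = 1591.3 kN.
Bearing (8 mm plate, F_u = 450 MPa): end bolts L_c = 40 − 27/2 = 26.5, R_n = min(1.2×26.5×8×450, 2.4×24×8×450) = 114.48 kN/bolt; interior L_c = 81 − 27 = 54, R_n = 207.36 kN/bolt. φR_n = 0.75 × (1×114.48 + 4×207.36) = 707.9 kN.
Governing: min(1591.3, 707.9) = 707.9 kN → bearing.

707.9 kN (bearing governs)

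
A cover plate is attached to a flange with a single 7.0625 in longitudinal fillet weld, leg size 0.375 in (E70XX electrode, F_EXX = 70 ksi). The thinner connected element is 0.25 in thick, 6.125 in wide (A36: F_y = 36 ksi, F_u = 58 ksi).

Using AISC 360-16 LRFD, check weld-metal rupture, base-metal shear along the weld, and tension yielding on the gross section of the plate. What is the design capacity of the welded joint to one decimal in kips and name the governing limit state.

Weld metal: throat = 0.707×0.375 = 0.26513 in, L = 7.0625 in. φR_n = 0.75 × 0.6 × 70 × 0.26513 × 7.0625 = 59.0 kips.
Base metal shear (0.25 in plate): yield φR_n = 1.0×0.6×36×0.25×7.0625 = 38.1 kips; rupture φR_n = 0.75×0.6×58×0.25×7.0625 = 46.1 kips; take 38.1 kips (yield).
Tension yield (gross): A_g = 6.125×0.25 = 1.5313 in². φR_n = 0.90 × 36 × 1.5313 = 49.6 kips.
Governing: min(59.0, 38.1, 49.6) = 38.1 kips → base-metal shear.

38.1 kips (base-metal shear governs)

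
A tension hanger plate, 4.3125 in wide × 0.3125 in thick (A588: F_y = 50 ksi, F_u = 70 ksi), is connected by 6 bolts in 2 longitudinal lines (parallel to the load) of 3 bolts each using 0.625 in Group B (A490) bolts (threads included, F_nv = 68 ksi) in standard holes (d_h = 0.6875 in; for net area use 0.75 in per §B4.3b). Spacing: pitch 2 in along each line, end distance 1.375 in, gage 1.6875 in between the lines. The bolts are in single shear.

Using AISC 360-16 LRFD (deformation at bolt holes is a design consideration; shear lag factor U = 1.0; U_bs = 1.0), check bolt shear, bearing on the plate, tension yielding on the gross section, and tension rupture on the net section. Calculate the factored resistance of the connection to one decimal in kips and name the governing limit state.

Bolt shear: A_b = π(0.625)²/4 = 0.3068 in². φR_n = 0.75 × 68 × 0.3068 × 6 × 1 = 93.9 kips.
Bearing (0.3125 in plate, F_u = 70 ksi): end bolts L_c = 1.375 − 0.6875/2 = 1.03125, R_n = min(1.2×1.03125×0.3125×70, 2.4×0.625×0.3125×70) = 27.07 kips/bolt; interior L_c = 2 − 0.6875 = 1.3125, R_n = 32.813 kips/bolt. φR_n = 0.75 × (2×27.07 + 4×32.813) = 139.0 kips.
Tension yield (gross): A_g = 4.3125×0.3125 = 1.3477 in². φR_n = 0.90 × 50 × 1.3477 = 60.6 kips.
Tension rupture (net): A_n = (4.3125 − 2×0.75)×0.3125 = 0.87891 in² (U = 1.0, A_e = A_n). φR_n = 0.75 × 70 × 0.87891 = 46.1 kips.
Governing: min(93.9, 139.0, 60.6, 46.1) = 46.1 kips → net-section rupture.

46.1 kips (net-section rupture governs)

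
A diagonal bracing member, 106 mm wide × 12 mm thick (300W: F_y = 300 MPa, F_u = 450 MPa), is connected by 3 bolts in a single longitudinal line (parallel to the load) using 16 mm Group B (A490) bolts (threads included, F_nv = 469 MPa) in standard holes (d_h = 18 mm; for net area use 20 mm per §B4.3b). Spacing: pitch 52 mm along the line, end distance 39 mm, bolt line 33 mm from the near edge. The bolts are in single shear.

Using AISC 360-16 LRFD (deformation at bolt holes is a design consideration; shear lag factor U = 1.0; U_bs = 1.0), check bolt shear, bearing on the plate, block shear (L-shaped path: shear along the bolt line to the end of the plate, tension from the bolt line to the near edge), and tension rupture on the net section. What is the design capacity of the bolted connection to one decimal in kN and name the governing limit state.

Bolt shear: A_b = π(16)²/4 = 201.06 mm². φR_n = 0.75 × 469 × 201.06 × 3 × 1 = 212.2 kN.
Bearing (12 mm plate, F_u = 450 MPa): end bolts L_c = 39 − 18/2 = 30, R_n = min(1.2×30×12×450, 2.4×16×12×450) = 194.4 kN/bolt; interior L_c = 52 − 18 = 34, R_n = 207.36 kN/bolt. φR_n = 0.75 × (1×194.4 + 2×207.36) = 456.8 kN.
Block shear: shear path 1×[39+2×52] = 1×143 mm, A_gv = 1716, A_nv = 1×(143 − 2.5×20)×12 = 1116 mm²; tension to near edge: (33 − 0.5×20)×12 = 276 mm². R_n = min(0.6×450×1116, 0.6×300×1716) + 1.0×450×276 = min(301.32, 308.88) + 124.2 = 425.52 kN. φR_n = 0.75 × 425.52 = 319.1 kN.
Tension rupture (net): A_n = (106 − 1×20)×12 = 1032 mm² (U = 1.0, A_e = A_n). φR_n = 0.75 × 450 × 1032 = 348.3 kN.
Governing: min(212.2, 456.8, 319.1, 348.3) = 212.2 kN → bolt shear.

212.2 kN (bolt shear governs)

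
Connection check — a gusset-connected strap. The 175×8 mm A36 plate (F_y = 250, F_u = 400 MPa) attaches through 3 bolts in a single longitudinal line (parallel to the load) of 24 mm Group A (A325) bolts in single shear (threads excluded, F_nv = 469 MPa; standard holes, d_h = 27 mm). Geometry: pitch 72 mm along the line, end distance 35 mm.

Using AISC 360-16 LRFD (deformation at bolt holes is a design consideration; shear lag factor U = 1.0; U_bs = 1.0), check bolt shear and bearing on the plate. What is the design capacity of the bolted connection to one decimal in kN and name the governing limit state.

Bolt shear: A_b = π(24)²/4 = 452.39 mm². φR_n = 0.75 × 469 × 452.39 × 3 × 1 = 477.4 kN.
Bearing (8 mm plate, F_u = 400 MPa): end bolts L_c = 35 − 27/2 = 21.5, R_n = min(1.2×21.5×8×400, 2.4×24×8×400) = 82.56 kN/bolt; interior L_c = 72 − 27 = 45, R_n = 172.8 kN/bolt. φR_n = 0.75 × (1×82.56 + 2×172.8) = 321.1 kN.
Governing: min(477.4, 321.1) = 321.1 kN → bearing.

321.1 kN (bearing governs)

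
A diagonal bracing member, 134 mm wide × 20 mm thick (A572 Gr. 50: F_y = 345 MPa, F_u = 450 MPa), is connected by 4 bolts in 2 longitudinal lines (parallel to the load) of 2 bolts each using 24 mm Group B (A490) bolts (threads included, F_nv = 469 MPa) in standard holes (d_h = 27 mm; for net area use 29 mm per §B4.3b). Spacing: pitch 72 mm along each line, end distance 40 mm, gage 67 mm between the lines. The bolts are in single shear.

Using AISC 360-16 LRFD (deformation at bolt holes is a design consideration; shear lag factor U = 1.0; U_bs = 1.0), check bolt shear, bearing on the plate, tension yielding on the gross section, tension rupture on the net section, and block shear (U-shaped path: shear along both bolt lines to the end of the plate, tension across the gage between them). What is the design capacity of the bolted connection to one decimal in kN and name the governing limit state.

Bolt shear: A_b = π(24)²/4 = 452.39 mm². φR_n = 0.75 × 469 × 452.39 × 4 × 1 = 636.5 kN.
Bearing (20 mm plate, F_u = 450 MPa): end bolts L_c = 40 − 27/2 = 26.5, R_n = min(1.2×26.5×20×450, 2.4×24×20×450) = 286.2 kN/bolt; interior L_c = 72 − 27 = 45, R_n = 486 kN/bolt. φR_n = 0.75 × (2×286.2 + 2×486) = 1158.3 kN.
Tension yield (gross): A_g = 134×20 = 2680 mm². φR_n = 0.90 × 345 × 2680 = 832.1 kN.
Tension rupture (net): A_n = (134 − 2×29)×20 = 1520 mm² (U = 1.0, A_e = A_n). φR_n = 0.75 × 450 × 1520 = 513.0 kN.
Block shear: shear path 2×[40+1×72] = 2×112 mm, A_gv = 4480, A_nv = 2×(112 − 1.5×29)×20 = 2740 mm²; tension across gage: (67 − 1×29)×20 = 760 mm². R_n = min(0.6×450×2740, 0.6×345×4480) + 1.0×450×760 = min(739.8, 927.36) + 342 = 1081.8 kN. φR_n = 0.75 × 1081.8 = 811.4 kN.
Governing: min(636.5, 1158.3, 832.1, 513.0, 811.4) = 513.0 kN → net-section rupture.

513.0 kN (net-section rupture governs)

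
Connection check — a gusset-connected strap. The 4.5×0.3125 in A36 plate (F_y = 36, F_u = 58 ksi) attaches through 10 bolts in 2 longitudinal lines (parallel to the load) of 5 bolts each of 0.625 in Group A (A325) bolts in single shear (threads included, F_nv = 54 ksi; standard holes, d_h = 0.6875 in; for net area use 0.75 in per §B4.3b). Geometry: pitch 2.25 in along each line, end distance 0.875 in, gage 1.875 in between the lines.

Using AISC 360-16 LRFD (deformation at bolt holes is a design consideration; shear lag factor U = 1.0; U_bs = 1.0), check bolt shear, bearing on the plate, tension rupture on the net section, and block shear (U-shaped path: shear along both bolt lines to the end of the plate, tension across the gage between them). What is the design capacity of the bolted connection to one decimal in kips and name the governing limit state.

40.8 kips (net-section rupture governs)

Bolt shear: A_b = π(0.625)²/4 = 0.3068 in². φR_n = 0.75 × 54 × 0.3068 × 10 × 1 = 124.3 kips.
Bearing (0.3125 in plate, F_u = 58 ksi): end bolts L_c = 0.875 − 0.6875/2 = 0.53125, R_n = min(1.2×0.53125×0.3125×58, 2.4×0.625×0.3125×58) = 11.555 kips/bolt; interior L_c = 2.25 − 0.6875 = 1.5625, R_n = 27.188 kips/bolt. φR_n = 0.75 × (2×11.555 + 8×27.188) = 180.5 kips.
Tension rupture (net): A_n = (4.5 − 2×0.75)×0.3125 = 0.9375 in² (U = 1.0, A_e = A_n). φR_n = 0.75 × 58 × 0.9375 = 40.8 kips.
Block shear: shear path 2×[0.875+4×2.25] = 2×9.875 in, A_gv = 6.1719, A_nv = 2×(9.875 − 4.5×0.75)×0.3125 = 4.0625 in²; tension across gage: (1.875 − 1×0.75)×0.3125 = 0.35156 in². R_n = min(0.6×58×4.0625, 0.6×36×6.1719) + 1.0×58×0.35156 = min(141.38, 133.31) + 20.39 = 153.7 kips. φR_n = 0.75 × 153.7 = 115.3 kips.
Governing: min(124.3, 180.5, 40.8, 115.3) = 40.8 kips → net-section rupture.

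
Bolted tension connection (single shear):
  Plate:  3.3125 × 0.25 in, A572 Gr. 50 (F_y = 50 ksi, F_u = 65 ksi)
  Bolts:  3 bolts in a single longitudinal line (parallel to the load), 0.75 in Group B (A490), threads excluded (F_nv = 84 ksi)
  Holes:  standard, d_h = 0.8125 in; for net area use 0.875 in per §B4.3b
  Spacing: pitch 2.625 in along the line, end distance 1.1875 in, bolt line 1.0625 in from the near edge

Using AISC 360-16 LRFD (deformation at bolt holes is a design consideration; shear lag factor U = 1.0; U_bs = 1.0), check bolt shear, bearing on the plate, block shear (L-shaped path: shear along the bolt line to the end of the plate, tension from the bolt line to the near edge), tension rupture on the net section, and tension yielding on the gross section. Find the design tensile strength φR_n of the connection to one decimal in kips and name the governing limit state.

29.7 kips (net-section rupture governs)

Bolt shear: A_b = π(0.75)²/4 = 0.44179 in². φR_n = 0.75 × 84 × 0.44179 × 3 × 1 = 83.5 kips.
Bearing (0.25 in plate, F_u = 65 ksi): end bolts L_c = 1.1875 − 0.8125/2 = 0.78125, R_n = min(1.2×0.78125×0.25×65, 2.4×0.75×0.25×65) = 15.234 kips/bolt; interior L_c = 2.625 − 0.8125 = 1.8125, R_n = 29.25 kips/bolt. φR_n = 0.75 × (1×15.234 + 2×29.25) = 55.3 kips.
Block shear: shear path 1×[1.1875+2×2.625] = 1×6.4375 in, A_gv = 1.6094, A_nv = 1×(6.4375 − 2.5×0.875)×0.25 = 1.0625 in²; tension to near edge: (1.0625 − 0.5×0.875)×0.25 = 0.15625 in². R_n = min(0.6×65×1.0625, 0.6×50×1.6094) + 1.0×65×0.15625 = min(41.438, 48.282) + 10.156 = 51.594 kips. φR_n = 0.75 × 51.594 = 38.7 kips.
Tension rupture (net): A_n = (3.3125 − 1×0.875)×0.25 = 0.60938 in² (U = 1.0, A_e = A_n). φR_n = 0.75 × 65 × 0.60938 = 29.7 kips.
Tension yield (gross): A_g = 3.3125×0.25 = 0.82813 in². φR_n = 0.90 × 50 × 0.82813 = 37.3 kips.
Governing: min(83.5, 55.3, 38.7, 29.7, 37.3) = 29.7 kips → net-section rupture.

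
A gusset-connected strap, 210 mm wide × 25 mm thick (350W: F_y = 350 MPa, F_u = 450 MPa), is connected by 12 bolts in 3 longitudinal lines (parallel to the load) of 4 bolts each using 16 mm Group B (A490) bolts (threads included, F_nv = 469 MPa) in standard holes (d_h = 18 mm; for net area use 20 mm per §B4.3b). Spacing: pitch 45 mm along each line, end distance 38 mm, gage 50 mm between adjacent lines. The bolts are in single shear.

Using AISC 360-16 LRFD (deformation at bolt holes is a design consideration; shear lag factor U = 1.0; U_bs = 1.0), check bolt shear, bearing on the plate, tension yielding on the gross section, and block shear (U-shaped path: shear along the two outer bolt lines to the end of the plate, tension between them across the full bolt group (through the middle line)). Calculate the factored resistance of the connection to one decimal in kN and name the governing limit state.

Bolt shear: A_b = π(16)²/4 = 201.06 mm². φR_n = 0.75 × 469 × 201.06 × 12 × 1 = 848.7 kN.
Bearing (25 mm plate, F_u = 450 MPa): end bolts L_c = 38 − 18/2 = 29, R_n = min(1.2×29×25×450, 2.4×16×25×450) = 391.5 kN/bolt; interior L_c = 45 − 18 = 27, R_n = 364.5 kN/bolt. φR_n = 0.75 × (3×391.5 + 9×364.5) = 3341.3 kN.
Tension yield (gross): A_g = 210×25 = 5250 mm². φR_n = 0.90 × 350 × 5250 = 1653.8 kN.
Block shear: shear path 2×[38+3×45] = 2×173 mm, A_gv = 8650, A_nv = 2×(173 − 3.5×20)×25 = 5150 mm²; tension across gage: (100 − 2×20)×25 = 1500 mm². R_n = min(0.6×450×5150, 0.6×350×8650) + 1.0×450×1500 = min(1390.5, 1816.5) + 675 = 2065.5 kN. φR_n = 0.75 × 2065.5 = 1549.1 kN.
Governing: min(848.7, 3341.3, 1653.8, 1549.1) = 848.7 kN → bolt shear.

848.7 kN (bolt shear governs)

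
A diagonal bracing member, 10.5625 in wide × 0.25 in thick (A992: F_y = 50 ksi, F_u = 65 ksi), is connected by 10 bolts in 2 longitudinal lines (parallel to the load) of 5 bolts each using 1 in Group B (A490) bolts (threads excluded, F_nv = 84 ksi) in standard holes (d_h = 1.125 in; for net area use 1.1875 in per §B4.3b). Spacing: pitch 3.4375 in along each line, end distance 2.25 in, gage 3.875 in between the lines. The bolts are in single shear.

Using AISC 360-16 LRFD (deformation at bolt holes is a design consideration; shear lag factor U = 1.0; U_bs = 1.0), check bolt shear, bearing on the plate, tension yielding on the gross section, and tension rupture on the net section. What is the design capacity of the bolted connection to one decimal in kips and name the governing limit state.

99.8 kips (net-section rupture governs)

Bolt shear: A_b = π(1)²/4 = 0.7854 in². φR_n = 0.75 × 84 × 0.7854 × 10 × 1 = 494.8 kips.
Bearing (0.25 in plate, F_u = 65 ksi): end bolts L_c = 2.25 − 1.125/2 = 1.6875, R_n = min(1.2×1.6875×0.25×65, 2.4×1×0.25×65) = 32.906 kips/bolt; interior L_c = 3.4375 − 1.125 = 2.3125, R_n = 39 kips/bolt. φR_n = 0.75 × (2×32.906 + 8×39) = 283.4 kips.
Tension yield (gross): A_g = 10.5625×0.25 = 2.6406 in². φR_n = 0.90 × 50 × 2.6406 = 118.8 kips.
Tension rupture (net): A_n = (10.5625 − 2×1.1875)×0.25 = 2.0469 in² (U = 1.0, A_e = A_n). φR_n = 0.75 × 65 × 2.0469 = 99.8 kips.
Governing: min(494.8, 283.4, 118.8, 99.8) = 99.8 kips → net-section rupture.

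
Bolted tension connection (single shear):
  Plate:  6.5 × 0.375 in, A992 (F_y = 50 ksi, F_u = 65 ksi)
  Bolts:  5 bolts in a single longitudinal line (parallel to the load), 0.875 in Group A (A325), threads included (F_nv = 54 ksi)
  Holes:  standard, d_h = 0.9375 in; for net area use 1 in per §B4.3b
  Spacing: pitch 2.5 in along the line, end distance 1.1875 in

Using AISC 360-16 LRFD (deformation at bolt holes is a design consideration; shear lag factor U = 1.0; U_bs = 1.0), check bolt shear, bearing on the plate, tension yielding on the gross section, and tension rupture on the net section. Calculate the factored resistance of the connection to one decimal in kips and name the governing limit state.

Bolt shear: A_b = π(0.875)²/4 = 0.60132 in². φR_n = 0.75 × 54 × 0.60132 × 5 × 1 = 121.8 kips.
Bearing (0.375 in plate, F_u = 65 ksi): end bolts L_c = 1.1875 − 0.9375/2 = 0.71875, R_n = min(1.2×0.71875×0.375×65, 2.4×0.875×0.375×65) = 21.023 kips/bolt; interior L_c = 2.5 − 0.9375 = 1.5625, R_n = 45.703 kips/bolt. φR_n = 0.75 × (1×21.023 + 4×45.703) = 152.9 kips.
Tension yield (gross): A_g = 6.5×0.375 = 2.4375 in². φR_n = 0.90 × 50 × 2.4375 = 109.7 kips.
Tension rupture (net): A_n = (6.5 − 1×1)×0.375 = 2.0625 in² (U = 1.0, A_e = A_n). φR_n = 0.75 × 65 × 2.0625 = 100.5 kips.
Governing: min(121.8, 152.9, 109.7, 100.5) = 100.5 kips → net-section rupture.

100.5 kips (net-section rupture governs)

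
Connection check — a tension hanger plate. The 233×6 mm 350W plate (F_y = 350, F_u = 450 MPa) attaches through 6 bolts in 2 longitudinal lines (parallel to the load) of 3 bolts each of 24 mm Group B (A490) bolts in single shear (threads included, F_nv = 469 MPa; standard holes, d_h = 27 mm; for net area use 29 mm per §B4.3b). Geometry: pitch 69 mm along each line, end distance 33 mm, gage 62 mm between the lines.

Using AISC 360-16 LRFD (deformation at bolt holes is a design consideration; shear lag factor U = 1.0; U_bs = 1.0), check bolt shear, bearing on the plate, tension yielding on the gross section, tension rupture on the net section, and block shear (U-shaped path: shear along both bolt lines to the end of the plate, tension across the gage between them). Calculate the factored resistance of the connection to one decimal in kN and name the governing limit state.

Bolt shear: A_b = π(24)²/4 = 452.39 mm². φR_n = 0.75 × 469 × 452.39 × 6 × 1 = 954.8 kN.
Bearing (6 mm plate, F_u = 450 MPa): end bolts L_c = 33 − 27/2 = 19.5, R_n = min(1.2×19.5×6×450, 2.4×24×6×450) = 63.18 kN/bolt; interior L_c = 69 − 27 = 42, R_n = 136.08 kN/bolt. φR_n = 0.75 × (2×63.18 + 4×136.08) = 503.0 kN.
Tension yield (gross): A_g = 233×6 = 1398 mm². φR_n = 0.90 × 350 × 1398 = 440.4 kN.
Tension rupture (net): A_n = (233 − 2×29)×6 = 1050 mm² (U = 1.0, A_e = A_n). φR_n = 0.75 × 450 × 1050 = 354.4 kN.
Block shear: shear path 2×[33+2×69] = 2×171 mm, A_gv = 2052, A_nv = 2×(171 − 2.5×29)×6 = 1182 mm²; tension across gage: (62 − 1×29)×6 = 198 mm². R_n = min(0.6×450×1182, 0.6×350×2052) + 1.0×450×198 = min(319.14, 430.92) + 89.1 = 408.24 kN. φR_n = 0.75 × 408.24 = 306.2 kN.
Governing: min(954.8, 503.0, 440.4, 354.4, 306.2) = 306.2 kN → block shear.

306.2 kN (block shear governs)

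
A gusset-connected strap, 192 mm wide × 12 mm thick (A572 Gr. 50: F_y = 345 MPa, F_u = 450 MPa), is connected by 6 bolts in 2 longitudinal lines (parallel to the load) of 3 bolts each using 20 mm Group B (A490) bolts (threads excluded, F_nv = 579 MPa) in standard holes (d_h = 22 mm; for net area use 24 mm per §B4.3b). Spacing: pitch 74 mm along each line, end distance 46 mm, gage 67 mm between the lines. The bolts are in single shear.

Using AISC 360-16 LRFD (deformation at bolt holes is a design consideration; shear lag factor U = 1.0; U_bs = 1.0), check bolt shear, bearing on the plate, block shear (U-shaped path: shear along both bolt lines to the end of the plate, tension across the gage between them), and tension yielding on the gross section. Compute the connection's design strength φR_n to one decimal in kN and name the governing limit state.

Bolt shear: A_b = π(20)²/4 = 314.16 mm². φR_n = 0.75 × 579 × 314.16 × 6 × 1 = 818.5 kN.
Bearing (12 mm plate, F_u = 450 MPa): end bolts L_c = 46 − 22/2 = 35, R_n = min(1.2×35×12×450, 2.4×20×12×450) = 226.8 kN/bolt; interior L_c = 74 − 22 = 52, R_n = 259.2 kN/bolt. φR_n = 0.75 × (2×226.8 + 4×259.2) = 1117.8 kN.
Block shear: shear path 2×[46+2×74] = 2×194 mm, A_gv = 4656, A_nv = 2×(194 − 2.5×24)×12 = 3216 mm²; tension across gage: (67 − 1×24)×12 = 516 mm². R_n = min(0.6×450×3216, 0.6×345×4656) + 1.0×450×516 = min(868.32, 963.79) + 232.2 = 1100.5 kN. φR_n = 0.75 × 1100.5 = 825.4 kN.
Tension yield (gross): A_g = 192×12 = 2304 mm². φR_n = 0.90 × 345 × 2304 = 715.4 kN.
Governing: min(818.5, 1117.8, 825.4, 715.4) = 715.4 kN → gross-section yield.

715.4 kN (gross-section yield governs)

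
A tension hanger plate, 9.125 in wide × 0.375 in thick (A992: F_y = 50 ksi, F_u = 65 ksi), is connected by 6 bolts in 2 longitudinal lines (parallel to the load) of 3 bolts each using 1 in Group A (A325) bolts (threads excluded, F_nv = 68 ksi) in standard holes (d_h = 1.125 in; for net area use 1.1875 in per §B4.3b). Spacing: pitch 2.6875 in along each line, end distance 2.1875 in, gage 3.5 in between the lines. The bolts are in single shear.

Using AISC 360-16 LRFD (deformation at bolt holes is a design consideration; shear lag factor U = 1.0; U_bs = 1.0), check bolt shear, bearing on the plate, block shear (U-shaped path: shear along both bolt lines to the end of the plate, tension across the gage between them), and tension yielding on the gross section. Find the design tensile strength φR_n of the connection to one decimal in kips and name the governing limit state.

Bolt shear: A_b = π(1)²/4 = 0.7854 in². φR_n = 0.75 × 68 × 0.7854 × 6 × 1 = 240.3 kips.
Bearing (0.375 in plate, F_u = 65 ksi): end bolts L_c = 2.1875 − 1.125/2 = 1.625, R_n = min(1.2×1.625×0.375×65, 2.4×1×0.375×65) = 47.531 kips/bolt; interior L_c = 2.6875 − 1.125 = 1.5625, R_n = 45.703 kips/bolt. φR_n = 0.75 × (2×47.531 + 4×45.703) = 208.4 kips.
Block shear: shear path 2×[2.1875+2×2.6875] = 2×7.5625 in, A_gv = 5.6719, A_nv = 2×(7.5625 − 2.5×1.1875)×0.375 = 3.4453 in²; tension across gage: (3.5 − 1×1.1875)×0.375 = 0.86719 in². R_n = min(0.6×65×3.4453, 0.6×50×5.6719) + 1.0×65×0.86719 = min(134.37, 170.16) + 56.367 = 190.74 kips. φR_n = 0.75 × 190.74 = 143.1 kips.
Tension yield (gross): A_g = 9.125×0.375 = 3.4219 in². φR_n = 0.90 × 50 × 3.4219 = 154.0 kips.
Governing: min(240.3, 208.4, 143.1, 154.0) = 143.1 kips → block shear.

143.1 kips (block shear governs)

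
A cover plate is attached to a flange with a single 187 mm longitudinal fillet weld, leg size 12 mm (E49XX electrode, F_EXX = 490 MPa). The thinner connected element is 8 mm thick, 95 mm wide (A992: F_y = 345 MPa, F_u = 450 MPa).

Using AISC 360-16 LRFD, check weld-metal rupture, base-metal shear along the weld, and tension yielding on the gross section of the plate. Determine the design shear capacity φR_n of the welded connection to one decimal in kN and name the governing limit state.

236.0 kN (gross-section yield governs)

Weld metal: throat = 0.707×12 = 8.484 mm, L = 187 mm. φR_n = 0.75 × 0.6 × 490 × 8.484 × 187 = 349.8 kN.
Base metal shear (8 mm plate): yield φR_n = 1.0×0.6×345×8×187 = 309.7 kN; rupture φR_n = 0.75×0.6×450×8×187 = 302.9 kN; take 302.9 kN (rupture).
Tension yield (gross): A_g = 95×8 = 760 mm². φR_n = 0.90 × 345 × 760 = 236.0 kN.
Governing: min(349.8, 302.9, 236.0) = 236.0 kN → gross-section yield.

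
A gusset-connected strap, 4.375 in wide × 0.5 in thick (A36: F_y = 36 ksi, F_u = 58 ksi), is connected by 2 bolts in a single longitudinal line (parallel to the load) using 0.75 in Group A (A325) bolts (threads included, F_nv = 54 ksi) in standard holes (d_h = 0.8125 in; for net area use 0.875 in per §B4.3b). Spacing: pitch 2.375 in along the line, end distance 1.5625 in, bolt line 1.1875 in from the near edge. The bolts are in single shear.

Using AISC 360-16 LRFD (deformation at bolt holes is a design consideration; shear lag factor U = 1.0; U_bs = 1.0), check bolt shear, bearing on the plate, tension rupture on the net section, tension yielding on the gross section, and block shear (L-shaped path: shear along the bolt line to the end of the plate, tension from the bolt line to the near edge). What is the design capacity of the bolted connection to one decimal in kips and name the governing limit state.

35.8 kips (bolt shear governs)

Bolt shear: A_b = π(0.75)²/4 = 0.44179 in². φR_n = 0.75 × 54 × 0.44179 × 2 × 1 = 35.8 kips.
Bearing (0.5 in plate, F_u = 58 ksi): end bolts L_c = 1.5625 − 0.8125/2 = 1.15625, R_n = min(1.2×1.15625×0.5×58, 2.4×0.75×0.5×58) = 40.238 kips/bolt; interior L_c = 2.375 − 0.8125 = 1.5625, R_n = 52.2 kips/bolt. φR_n = 0.75 × (1×40.238 + 1×52.2) = 69.3 kips.
Tension rupture (net): A_n = (4.375 − 1×0.875)×0.5 = 1.75 in² (U = 1.0, A_e = A_n). φR_n = 0.75 × 58 × 1.75 = 76.1 kips.
Tension yield (gross): A_g = 4.375×0.5 = 2.1875 in². φR_n = 0.90 × 36 × 2.1875 = 70.9 kips.
Block shear: shear path 1×[1.5625+1×2.375] = 1×3.9375 in, A_gv = 1.9688, A_nv = 1×(3.9375 − 1.5×0.875)×0.5 = 1.3125 in²; tension to near edge: (1.1875 − 0.5×0.875)×0.5 = 0.375 in². R_n = min(0.6×58×1.3125, 0.6×36×1.9688) + 1.0×58×0.375 = min(45.675, 42.526) + 21.75 = 64.276 kips. φR_n = 0.75 × 64.276 = 48.2 kips.
Governing: min(35.8, 69.3, 76.1, 70.9, 48.2) = 35.8 kips → bolt shear.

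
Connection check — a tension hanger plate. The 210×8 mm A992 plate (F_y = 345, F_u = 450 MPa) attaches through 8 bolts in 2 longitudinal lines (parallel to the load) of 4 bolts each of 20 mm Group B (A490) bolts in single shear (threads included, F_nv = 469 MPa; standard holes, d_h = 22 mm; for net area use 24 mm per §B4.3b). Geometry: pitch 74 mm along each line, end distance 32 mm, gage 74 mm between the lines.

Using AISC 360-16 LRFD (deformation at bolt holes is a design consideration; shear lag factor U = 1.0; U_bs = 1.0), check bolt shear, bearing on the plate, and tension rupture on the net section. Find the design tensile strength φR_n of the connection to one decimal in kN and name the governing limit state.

437.4 kN (net-section rupture governs)

Bolt shear: A_b = π(20)²/4 = 314.16 mm². φR_n = 0.75 × 469 × 314.16 × 8 × 1 = 884.0 kN.
Bearing (8 mm plate, F_u = 450 MPa): end bolts L_c = 32 − 22/2 = 21, R_n = min(1.2×21×8×450, 2.4×20×8×450) = 90.72 kN/bolt; interior L_c = 74 − 22 = 52, R_n = 172.8 kN/bolt. φR_n = 0.75 × (2×90.72 + 6×172.8) = 913.7 kN.
Tension rupture (net): A_n = (210 − 2×24)×8 = 1296 mm² (U = 1.0, A_e = A_n). φR_n = 0.75 × 450 × 1296 = 437.4 kN.
Governing: min(884.0, 913.7, 437.4) = 437.4 kN → net-section rupture.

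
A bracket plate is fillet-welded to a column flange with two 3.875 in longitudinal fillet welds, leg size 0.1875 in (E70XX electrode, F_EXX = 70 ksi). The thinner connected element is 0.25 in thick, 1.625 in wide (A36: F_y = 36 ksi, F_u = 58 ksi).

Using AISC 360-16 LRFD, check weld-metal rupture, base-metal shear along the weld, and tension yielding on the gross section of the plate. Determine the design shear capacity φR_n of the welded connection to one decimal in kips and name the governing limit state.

13.2 kips (gross-section yield governs)

Weld metal: throat = 0.707×0.1875 = 0.13256 in, L = 2×3.875 = 7.75 in. φR_n = 0.75 × 0.6 × 70 × 0.13256 × 7.75 = 32.4 kips.
Base metal shear (0.25 in plate): yield φR_n = 1.0×0.6×36×0.25×7.75 = 41.9 kips; rupture φR_n = 0.75×0.6×58×0.25×7.75 = 50.6 kips; take 41.9 kips (yield).
Tension yield (gross): A_g = 1.625×0.25 = 0.40625 in². φR_n = 0.90 × 36 × 0.40625 = 13.2 kips.
Governing: min(32.4, 41.9, 13.2) = 13.2 kips → gross-section yield.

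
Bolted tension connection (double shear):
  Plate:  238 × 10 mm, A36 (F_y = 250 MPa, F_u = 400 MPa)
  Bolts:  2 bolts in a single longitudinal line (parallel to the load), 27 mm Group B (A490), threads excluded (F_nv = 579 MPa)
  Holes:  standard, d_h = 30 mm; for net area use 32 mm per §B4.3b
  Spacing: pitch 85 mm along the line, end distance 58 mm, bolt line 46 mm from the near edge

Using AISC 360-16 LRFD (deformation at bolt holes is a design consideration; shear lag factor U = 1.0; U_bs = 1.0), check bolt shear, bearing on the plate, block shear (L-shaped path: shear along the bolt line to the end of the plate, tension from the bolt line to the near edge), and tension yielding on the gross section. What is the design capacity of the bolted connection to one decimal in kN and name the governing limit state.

Bolt shear: A_b = π(27)²/4 = 572.56 mm². φR_n = 0.75 × 579 × 572.56 × 2 × 2 = 994.5 kN.
Bearing (10 mm plate, F_u = 400 MPa): end bolts L_c = 58 − 30/2 = 43, R_n = min(1.2×43×10×400, 2.4×27×10×400) = 206.4 kN/bolt; interior L_c = 85 − 30 = 55, R_n = 259.2 kN/bolt. φR_n = 0.75 × (1×206.4 + 1×259.2) = 349.2 kN.
Block shear: shear path 1×[58+1×85] = 1×143 mm, A_gv = 1430, A_nv = 1×(143 − 1.5×32)×10 = 950 mm²; tension to near edge: (46 − 0.5×32)×10 = 300 mm². R_n = min(0.6×400×950, 0.6×250×1430) + 1.0×400×300 = min(228, 214.5) + 120 = 334.5 kN. φR_n = 0.75 × 334.5 = 250.9 kN.
Tension yield (gross): A_g = 238×10 = 2380 mm². φR_n = 0.90 × 250 × 2380 = 535.5 kN.
Governing: min(994.5, 349.2, 250.9, 535.5) = 250.9 kN → block shear.

250.9 kN (block shear governs)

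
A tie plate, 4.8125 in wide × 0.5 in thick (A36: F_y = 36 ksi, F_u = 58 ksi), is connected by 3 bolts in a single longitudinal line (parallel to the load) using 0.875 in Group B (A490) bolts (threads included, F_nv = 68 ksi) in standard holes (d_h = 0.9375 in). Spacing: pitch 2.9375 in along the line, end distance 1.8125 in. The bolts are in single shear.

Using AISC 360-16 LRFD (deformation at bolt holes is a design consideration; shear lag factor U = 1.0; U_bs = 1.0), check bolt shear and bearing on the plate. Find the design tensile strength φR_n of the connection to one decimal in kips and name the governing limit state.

92.0 kips (bolt shear governs)

Bolt shear: A_b = π(0.875)²/4 = 0.60132 in². φR_n = 0.75 × 68 × 0.60132 × 3 × 1 = 92.0 kips.
Bearing (0.5 in plate, F_u = 58 ksi): end bolts L_c = 1.8125 − 0.9375/2 = 1.34375, R_n = min(1.2×1.34375×0.5×58, 2.4×0.875×0.5×58) = 46.763 kips/bolt; interior L_c = 2.9375 − 0.9375 = 2, R_n = 60.9 kips/bolt. φR_n = 0.75 × (1×46.763 + 2×60.9) = 126.4 kips.
Governing: min(92.0, 126.4) = 92.0 kips → bolt shear.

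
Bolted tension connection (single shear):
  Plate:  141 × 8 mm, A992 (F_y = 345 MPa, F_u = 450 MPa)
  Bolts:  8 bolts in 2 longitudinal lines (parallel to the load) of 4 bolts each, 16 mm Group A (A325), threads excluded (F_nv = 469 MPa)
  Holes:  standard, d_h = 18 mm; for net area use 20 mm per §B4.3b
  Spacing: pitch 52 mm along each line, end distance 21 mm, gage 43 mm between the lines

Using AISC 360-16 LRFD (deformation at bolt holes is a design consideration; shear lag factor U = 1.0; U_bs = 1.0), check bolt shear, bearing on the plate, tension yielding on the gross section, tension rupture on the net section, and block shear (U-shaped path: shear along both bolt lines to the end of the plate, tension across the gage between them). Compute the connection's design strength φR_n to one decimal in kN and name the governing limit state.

272.7 kN (net-section rupture governs)

Bolt shear: A_b = π(16)²/4 = 201.06 mm². φR_n = 0.75 × 469 × 201.06 × 8 × 1 = 565.8 kN.
Bearing (8 mm plate, F_u = 450 MPa): end bolts L_c = 21 − 18/2 = 12, R_n = min(1.2×12×8×450, 2.4×16×8×450) = 51.84 kN/bolt; interior L_c = 52 − 18 = 34, R_n = 138.24 kN/bolt. φR_n = 0.75 × (2×51.84 + 6×138.24) = 699.8 kN.
Tension yield (gross): A_g = 141×8 = 1128 mm². φR_n = 0.90 × 345 × 1128 = 350.2 kN.
Tension rupture (net): A_n = (141 − 2×20)×8 = 808 mm² (U = 1.0, A_e = A_n). φR_n = 0.75 × 450 × 808 = 272.7 kN.
Block shear: shear path 2×[21+3×52] = 2×177 mm, A_gv = 2832, A_nv = 2×(177 − 3.5×20)×8 = 1712 mm²; tension across gage: (43 − 1×20)×8 = 184 mm². R_n = min(0.6×450×1712, 0.6×345×2832) + 1.0×450×184 = min(462.24, 586.22) + 82.8 = 545.04 kN. φR_n = 0.75 × 545.04 = 408.8 kN.
Governing: min(565.8, 699.8, 350.2, 272.7, 408.8) = 272.7 kN → net-section rupture.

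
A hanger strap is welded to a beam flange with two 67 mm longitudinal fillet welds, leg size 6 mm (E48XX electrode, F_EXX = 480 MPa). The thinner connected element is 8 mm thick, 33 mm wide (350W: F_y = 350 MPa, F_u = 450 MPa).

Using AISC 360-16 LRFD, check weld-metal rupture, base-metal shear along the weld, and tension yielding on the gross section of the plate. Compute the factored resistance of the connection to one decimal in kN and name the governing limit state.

83.2 kN (gross-section yield governs)

Weld metal: throat = 0.707×6 = 4.242 mm, L = 2×67 = 134 mm. φR_n = 0.75 × 0.6 × 480 × 4.242 × 134 = 122.8 kN.
Base metal shear (8 mm plate): yield φR_n = 1.0×0.6×350×8×134 = 225.1 kN; rupture φR_n = 0.75×0.6×450×8×134 = 217.1 kN; take 217.1 kN (rupture).
Tension yield (gross): A_g = 33×8 = 264 mm². φR_n = 0.90 × 350 × 264 = 83.2 kN.
Governing: min(122.8, 217.1, 83.2) = 83.2 kN → gross-section yield.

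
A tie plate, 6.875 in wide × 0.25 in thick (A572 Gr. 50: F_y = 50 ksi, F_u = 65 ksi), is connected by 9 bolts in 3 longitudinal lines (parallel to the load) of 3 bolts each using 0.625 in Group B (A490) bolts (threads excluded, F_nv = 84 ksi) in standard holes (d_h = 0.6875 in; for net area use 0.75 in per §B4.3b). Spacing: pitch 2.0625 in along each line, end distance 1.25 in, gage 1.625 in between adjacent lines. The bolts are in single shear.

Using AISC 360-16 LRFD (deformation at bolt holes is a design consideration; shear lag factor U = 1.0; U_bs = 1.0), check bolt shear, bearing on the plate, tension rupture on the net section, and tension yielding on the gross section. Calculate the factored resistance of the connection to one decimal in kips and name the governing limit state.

56.4 kips (net-section rupture governs)

Bolt shear: A_b = π(0.625)²/4 = 0.3068 in². φR_n = 0.75 × 84 × 0.3068 × 9 × 1 = 174.0 kips.
Bearing (0.25 in plate, F_u = 65 ksi): end bolts L_c = 1.25 − 0.6875/2 = 0.90625, R_n = min(1.2×0.90625×0.25×65, 2.4×0.625×0.25×65) = 17.672 kips/bolt; interior L_c = 2.0625 − 0.6875 = 1.375, R_n = 24.375 kips/bolt. φR_n = 0.75 × (3×17.672 + 6×24.375) = 149.4 kips.
Tension rupture (net): A_n = (6.875 − 3×0.75)×0.25 = 1.1563 in² (U = 1.0, A_e = A_n). φR_n = 0.75 × 65 × 1.1563 = 56.4 kips.
Tension yield (gross): A_g = 6.875×0.25 = 1.7188 in². φR_n = 0.90 × 50 × 1.7188 = 77.3 kips.
Governing: min(174.0, 149.4, 56.4, 77.3) = 56.4 kips → net-section rupture.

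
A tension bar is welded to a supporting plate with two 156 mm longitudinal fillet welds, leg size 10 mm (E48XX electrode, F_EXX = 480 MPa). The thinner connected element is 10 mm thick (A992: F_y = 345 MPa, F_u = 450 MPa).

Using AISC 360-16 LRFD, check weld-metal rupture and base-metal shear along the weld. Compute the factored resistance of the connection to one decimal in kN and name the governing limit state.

Weld metal: throat = 0.707×10 = 7.07 mm, L = 2×156 = 312 mm. φR_n = 0.75 × 0.6 × 480 × 7.07 × 312 = 476.5 kN.
Base metal shear (10 mm plate): yield φR_n = 1.0×0.6×345×10×312 = 645.8 kN; rupture φR_n = 0.75×0.6×450×10×312 = 631.8 kN; take 631.8 kN (rupture).
Governing: min(476.5, 631.8) = 476.5 kN → weld metal.

476.5 kN (weld metal governs)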